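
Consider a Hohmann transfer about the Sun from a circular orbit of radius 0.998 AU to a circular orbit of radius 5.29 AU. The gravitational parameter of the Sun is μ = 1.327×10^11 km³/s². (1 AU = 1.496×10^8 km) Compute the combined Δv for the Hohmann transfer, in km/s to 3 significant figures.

Δv = 14.5 km/s

In km: r₁ = 0.998 × 1.496×10^8 = 1.493008×10^8 km; r₂ = 5.29 × 1.496×10^8 = 7.91384×10^8 km.
Semi-major axis of the transfer orbit: a_t = (1.493008×10^8 + 7.91384×10^8)/2 = 4.703424×10^8 km.
At r₁ the circular-orbit speed is v₁ = √(μ/r₁) = 29.8129 km/s.
On the transfer ellipse at r₁, vis-viva equation gives v_p = √[μ(2/r₁ − 1/a_t)] = 38.6715 km/s.
First burn Δv₁ = |v_p − v₁| = 8.859 km/s.
At r₂, v₂ = √(μ/r₂) = 12.949 km/s.
Transfer-orbit speed at r₂: v_a = √[μ(2/r₂ − 1/a_t)] = 7.2957 km/s.
Second burn Δv₂ = |v₂ − v_a| = 5.653 km/s.
Total Δv = Δv₁ + Δv₂ = 14.51 km/s.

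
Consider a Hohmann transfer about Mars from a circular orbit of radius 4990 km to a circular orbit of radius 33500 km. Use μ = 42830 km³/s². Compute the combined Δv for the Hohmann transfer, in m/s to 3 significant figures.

Δv = 1490 m/s

The Hohmann ellipse has a_t = (r₁ + r₂)/2 = 19245 km.
Circular speed at r₁: v₁ = √(μ/r₁) = √(42830/4990) = 2.929704 km/s.
Transfer-orbit speed at r₁ (vis-viva equation): v_p = √[μ(2/r₁ − 1/a_t)] = 3.865336 km/s.
First burn Δv₁ = |v_p − v₁| = 0.93563 km/s.
At r₂, v₂ = √(μ/r₂) = 1.13071 km/s.
Transfer-orbit speed at r₂: v_a = √[μ(2/r₂ − 1/a_t)] = 0.575762 km/s.
Second burn Δv₂ = |v₂ − v_a| = 0.55495 km/s.
Δv = Δv₁ + Δv₂ = 0.93563 + 0.55495 = 1.491 km/s.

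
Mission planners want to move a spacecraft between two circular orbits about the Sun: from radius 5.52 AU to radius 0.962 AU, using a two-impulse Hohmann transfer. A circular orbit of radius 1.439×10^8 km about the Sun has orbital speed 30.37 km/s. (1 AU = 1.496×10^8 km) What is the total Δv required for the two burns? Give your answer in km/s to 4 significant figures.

From the circular-orbit relation v² = μ/r at r = 1.439×10^8 km: μ = v²r = (30.37)² × 1.439×10^8 = 1.32724×10^11 km³/s².
In km: r₁ = 5.52 × 1.496×10^8 = 8.25792×10^8 km; r₂ = 0.962 × 1.496×10^8 = 1.439152×10^8 km.
Transfer-ellipse semi-major axis a_t = (r₁ + r₂)/2 = (8.25792×10^8 + 1.439152×10^8)/2 = 4.848536×10^8 km.
Circular speed at r₁: v₁ = √(μ/r₁) = √(1.32724×10^11/8.25792×10^8) = 12.6777 km/s.
Transfer-orbit speed at r₁ (v² = μ(2/r − 1/a)): v_a = √[μ(2/r₁ − 1/a_t)] = 6.90697 km/s.
First burn Δv₁ = |v_a − v₁| = 5.7707 km/s.
Circular speed at r₂: v₂ = √(μ/r₂) = 30.3684 km/s.
Transfer-orbit speed at r₂: v_p = √[μ(2/r₂ − 1/a_t)] = 39.6325 km/s.
Second burn Δv₂ = |v₂ − v_p| = 9.2641 km/s.
Total Δv = Δv₁ + Δv₂ = 15.03 km/s.

Δv = 15.03 km/s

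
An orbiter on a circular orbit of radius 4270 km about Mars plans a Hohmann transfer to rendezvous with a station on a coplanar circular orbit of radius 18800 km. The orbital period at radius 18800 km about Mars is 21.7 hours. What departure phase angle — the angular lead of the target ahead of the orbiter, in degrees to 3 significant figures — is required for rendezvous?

From Kepler's third law T² = 4π²r³/μ at r = 18800 km, T = 21.7 hours = 21.7 × 3600 s = 78120 s: μ = 4π²r³/T² = 42984.2 km³/s².
The Hohmann ellipse has a_t = (r₁ + r₂)/2 = 11535 km.
The half-period of the transfer ellipse is t = π√(a_t³/μ) = 18772.5 s.
Target angular speed ω₂ = √(μ/r₂³) = 8.04299×10^-5 rad/s.
Angle swept by the target during transfer: ω₂·t = 1.5099 rad = 86.51°.
Arrival is 180° from departure on the ellipse, so φ = 180° − 86.51° = 93.5°.

φ = 93.5°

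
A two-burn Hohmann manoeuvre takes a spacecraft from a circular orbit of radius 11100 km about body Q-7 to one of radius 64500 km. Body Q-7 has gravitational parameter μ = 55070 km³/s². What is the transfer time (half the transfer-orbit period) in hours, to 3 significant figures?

Transfer-ellipse semi-major axis a_t = (r₁ + r₂)/2 = (11100 + 64500)/2 = 37800 km.
Half the transfer-orbit period gives t = π√(a_t³/μ) = 98390 s.
Converting: 98390 s ÷ 3600 s/hour = 27.3 hours.

t = 27.3 hours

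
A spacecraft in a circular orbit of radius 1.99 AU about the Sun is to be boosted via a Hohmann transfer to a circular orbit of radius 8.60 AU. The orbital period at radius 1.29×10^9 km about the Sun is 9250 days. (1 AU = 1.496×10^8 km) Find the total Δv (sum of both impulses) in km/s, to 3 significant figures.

Δv = 9.72 km/s

From Kepler's third law T² = 4π²r³/μ at r = 1.29×10^9 km, T = 9250 days = 9250 × 86400 s = 7.992×10^8 s: μ = 4π²r³/T² = 1.32684×10^11 km³/s².
In km: r₁ = 1.99 × 1.496×10^8 = 2.97704×10^8 km; r₂ = 8.60 × 1.496×10^8 = 1.28656×10^9 km.
Transfer-ellipse semi-major axis a_t = (r₁ + r₂)/2 = (2.97704×10^8 + 1.28656×10^9)/2 = 7.92132×10^8 km.
Circular speed at r₁: v₁ = √(μ/r₁) = √(1.32684×10^11/2.97704×10^8) = 21.1114 km/s.
On the transfer ellipse at r₁, vis-viva equation gives v_p = √[μ(2/r₁ − 1/a_t)] = 26.9050 km/s.
First burn Δv₁ = |v_p − v₁| = 5.7936 km/s.
At r₂, v₂ = √(μ/r₂) = 10.1553 km/s.
Transfer-orbit speed at r₂: v_a = √[μ(2/r₂ − 1/a_t)] = 6.22569 km/s.
Second burn Δv₂ = |v₂ − v_a| = 3.9296 km/s.
Δv = Δv₁ + Δv₂ = 5.7936 + 3.9296 = 9.723 km/s.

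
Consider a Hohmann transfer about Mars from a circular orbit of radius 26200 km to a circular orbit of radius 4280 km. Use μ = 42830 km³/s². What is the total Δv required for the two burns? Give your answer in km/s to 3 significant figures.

Δv = 1.59 km/s

The Hohmann ellipse has a_t = (r₁ + r₂)/2 = 15240 km.
Circular speed at r₁: v₁ = √(μ/r₁) = √(42830/26200) = 1.2786 km/s.
On the transfer ellipse at r₁, v² = μ(2/r − 1/a) gives v_a = √[μ(2/r₁ − 1/a_t)] = 0.67757 km/s.
First burn Δv₁ = |v_a − v₁| = 0.6010 km/s.
At r₂, v₂ = √(μ/r₂) = 3.1634 km/s.
Transfer-orbit speed at r₂: v_p = √[μ(2/r₂ − 1/a_t)] = 4.1477 km/s.
Second burn Δv₂ = |v₂ − v_p| = 0.9843 km/s.
Δv = Δv₁ + Δv₂ = 0.6010 + 0.9843 = 1.585 km/s.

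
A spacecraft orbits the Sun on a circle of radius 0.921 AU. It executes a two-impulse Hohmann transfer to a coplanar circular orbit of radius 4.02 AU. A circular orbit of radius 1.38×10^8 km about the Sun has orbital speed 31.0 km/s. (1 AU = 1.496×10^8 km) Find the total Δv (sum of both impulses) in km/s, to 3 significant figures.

Δv = 14.3 km/s

From the circular-orbit relation v² = μ/r at r = 1.38×10^8 km: μ = v²r = (31.0)² × 1.38×10^8 = 1.32618×10^11 km³/s².
In km: r₁ = 0.921 × 1.496×10^8 = 1.377816×10^8 km; r₂ = 4.02 × 1.496×10^8 = 6.01392×10^8 km.
The Hohmann ellipse has a_t = (r₁ + r₂)/2 = 3.695868×10^8 km.
At r₁ the circular-orbit speed is v₁ = √(μ/r₁) = 31.0246 km/s.
Transfer-orbit speed at r₁ (v² = μ(2/r − 1/a)): v_p = √[μ(2/r₁ − 1/a_t)] = 39.5755 km/s.
First burn Δv₁ = |v_p − v₁| = 8.551 km/s.
At r₂, v₂ = √(μ/r₂) = 14.85 km/s.
Transfer-orbit speed at r₂: v_a = √[μ(2/r₂ − 1/a_t)] = 9.067 km/s.
Second burn Δv₂ = |v₂ − v_a| = 5.783 km/s.
Total Δv = Δv₁ + Δv₂ = 14.33 km/s.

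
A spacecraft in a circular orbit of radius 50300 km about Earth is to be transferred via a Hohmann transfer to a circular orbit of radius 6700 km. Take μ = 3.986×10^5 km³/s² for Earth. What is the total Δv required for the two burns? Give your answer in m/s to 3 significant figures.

The Hohmann ellipse has a_t = (r₁ + r₂)/2 = 28500 km.
Circular speed at r₁: v₁ = √(μ/r₁) = √(3.986×10^5/50300) = 2.815 km/s.
Transfer-orbit speed at r₁ (vis-viva equation): v_a = √[μ(2/r₁ − 1/a_t)] = 1.365 km/s.
First burn Δv₁ = |v_a − v₁| = 1.450 km/s.
Circular speed at r₂: v₂ = √(μ/r₂) = 7.7131 km/s.
Transfer-orbit speed at r₂: v_p = √[μ(2/r₂ − 1/a_t)] = 10.247 km/s.
Second burn Δv₂ = |v₂ − v_p| = 2.534 km/s.
Δv = Δv₁ + Δv₂ = 1.450 + 2.534 = 3.984 km/s.

Δv = 3980 m/s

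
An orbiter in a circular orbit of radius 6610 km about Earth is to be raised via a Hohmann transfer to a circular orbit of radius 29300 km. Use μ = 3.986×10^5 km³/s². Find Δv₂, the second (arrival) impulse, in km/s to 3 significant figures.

The Hohmann ellipse has a_t = (r₁ + r₂)/2 = 17955 km.
Circular speed at r = 29300 km: v_c = √(μ/r) = 3.688 km/s.
Vis-viva on the transfer ellipse at r = 29300 km gives v_t = √[μ(2/r − 1/a_t)] = 2.238 km/s.
Δv₂ = |v_t − v_c| = |2.238 − 3.688| = 1.450 km/s.

Δv₂ = 1.45 km/s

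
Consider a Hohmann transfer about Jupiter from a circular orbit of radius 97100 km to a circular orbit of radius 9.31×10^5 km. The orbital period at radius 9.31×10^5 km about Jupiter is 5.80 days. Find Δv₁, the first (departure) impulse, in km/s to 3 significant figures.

Δv₁ = 12.5 km/s

From Kepler's third law T² = 4π²r³/μ at r = 9.31×10^5 km, T = 5.80 days = 5.80 × 86400 s = 5.0112×10^5 s: μ = 4π²r³/T² = 1.26860×10^8 km³/s².
Transfer-ellipse semi-major axis a_t = (r₁ + r₂)/2 = (97100 + 9.310×10^5)/2 = 5.1405×10^5 km.
On the circular orbit at r = 97100 km, v_c = √(μ/r) = 36.145 km/s.
Transfer-orbit speed at the same r (vis-viva, a = a_t): v_t = √[μ(2/r − 1/a_t)] = 48.644 km/s.
Δv₁ = |v_t − v_c| = |48.644 − 36.145| = 12.50 km/s.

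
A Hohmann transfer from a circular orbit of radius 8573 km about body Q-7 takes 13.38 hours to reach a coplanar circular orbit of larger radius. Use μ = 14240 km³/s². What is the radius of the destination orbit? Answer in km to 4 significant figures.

Transfer time t = 13.38 hours = 48168 s, and t = π√(a_t³/μ).
So a_t = (μ t²/π²)^(1/3) = (14240 × (48168)² / π²)^(1/3) = 14959.2 km.
Since a_t = (r₁ + r₂)/2, r₂ = 2a_t − r₁ = 2×14959.2 − 8573 = 21345.4 km.

r₂ = 21350 km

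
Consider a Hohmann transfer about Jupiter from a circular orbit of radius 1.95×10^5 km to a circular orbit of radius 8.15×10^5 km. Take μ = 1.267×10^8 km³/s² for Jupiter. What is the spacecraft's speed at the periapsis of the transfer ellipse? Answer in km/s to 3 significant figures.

Semi-major axis of the transfer orbit: a_t = (1.950×10^5 + 8.150×10^5)/2 = 5.050×10^5 km.
At periapsis, r = 1.950×10^5 km.
Applying v² = μ(2/r − 1/a_t): v = 32.38 km/s.

v = 32.4 km/s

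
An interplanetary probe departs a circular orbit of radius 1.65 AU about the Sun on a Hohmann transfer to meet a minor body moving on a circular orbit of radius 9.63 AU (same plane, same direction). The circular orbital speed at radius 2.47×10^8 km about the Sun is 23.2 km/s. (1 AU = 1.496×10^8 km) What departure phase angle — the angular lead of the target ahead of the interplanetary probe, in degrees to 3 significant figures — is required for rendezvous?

From the circular-orbit relation v² = μ/r at r = 2.47×10^8 km: μ = v²r = (23.2)² × 2.47×10^8 = 1.32945×10^11 km³/s².
In km: r₁ = 1.65 × 1.496×10^8 = 2.4684×10^8 km; r₂ = 9.63 × 1.496×10^8 = 1.440648×10^9 km.
The Hohmann ellipse has a_t = (r₁ + r₂)/2 = 8.43744×10^8 km.
The half-period of the transfer ellipse is t = π√(a_t³/μ) = 2.1117×10^8 s.
The target's mean motion on its circular orbit is ω₂ = √(μ/r₂³) = 6.6681×10^-9 rad/s.
Angle swept by the target during transfer: ω₂·t = 1.4081 rad = 80.68°.
The interplanetary probe traverses 180° on the transfer ellipse, so the target must lead by 180° − 80.68° = 99.3°.

φ = 99.3°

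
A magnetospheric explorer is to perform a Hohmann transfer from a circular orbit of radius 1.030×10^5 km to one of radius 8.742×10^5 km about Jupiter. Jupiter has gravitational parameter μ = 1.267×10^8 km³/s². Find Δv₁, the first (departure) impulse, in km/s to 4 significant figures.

Δv₁ = 11.84 km/s

Semi-major axis of the transfer orbit: a_t = (1.030×10^5 + 8.742×10^5)/2 = 4.886×10^5 km.
Circular speed at r = 1.030×10^5 km: v_c = √(μ/r) = 35.07 km/s.
Transfer-orbit speed at the same r (vis-viva, a = a_t): v_t = √[μ(2/r − 1/a_t)] = 46.91 km/s.
Δv₁ = |v_t − v_c| = |46.91 − 35.07| = 11.84 km/s.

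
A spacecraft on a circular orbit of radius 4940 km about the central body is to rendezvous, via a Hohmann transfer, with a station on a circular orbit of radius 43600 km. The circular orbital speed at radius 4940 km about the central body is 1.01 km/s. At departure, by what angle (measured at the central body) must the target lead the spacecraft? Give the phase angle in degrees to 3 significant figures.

From the circular-orbit relation v² = μ/r at r = 4940 km: μ = v²r = (1.01)² × 4940 = 5039.29 km³/s².
Semi-major axis of the transfer orbit: a_t = (4940 + 43600)/2 = 24270 km.
Transfer time t = π√(a_t³/μ) = 1.67328×10^5 s.
Target angular speed ω₂ = √(μ/r₂³) = 7.79750×10^-6 rad/s.
Angle swept by the target during transfer: ω₂·t = 1.30474 rad = 74.76°.
The spacecraft traverses 180° on the transfer ellipse, so the target must lead by 180° − 74.76° = 105°.

φ = 105°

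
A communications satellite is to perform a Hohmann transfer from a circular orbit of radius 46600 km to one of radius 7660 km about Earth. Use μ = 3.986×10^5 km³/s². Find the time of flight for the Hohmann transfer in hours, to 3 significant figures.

Semi-major axis of the transfer orbit: a_t = (46600 + 7660)/2 = 27130 km.
Half the transfer-orbit period gives t = π√(a_t³/μ) = 22240 s.
Converting: 22240 s ÷ 3600 s/hour = 6.18 hours.

t = 6.18 hours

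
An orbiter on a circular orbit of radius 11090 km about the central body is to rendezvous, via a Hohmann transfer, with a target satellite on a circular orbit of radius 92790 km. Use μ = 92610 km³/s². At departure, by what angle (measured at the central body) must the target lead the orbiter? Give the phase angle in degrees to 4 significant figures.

φ = 104.6°

The Hohmann ellipse has a_t = (r₁ + r₂)/2 = 51940 km.
The half-period of the transfer ellipse is t = π√(a_t³/μ) = 1.2220×10^5 s.
Target angular speed ω₂ = √(μ/r₂³) = 1.0767×10^-5 rad/s.
Angle swept by the target during transfer: ω₂·t = 1.3157 rad = 75.38°.
Arrival is 180° from departure on the ellipse, so φ = 180° − 75.38° = 104.6°.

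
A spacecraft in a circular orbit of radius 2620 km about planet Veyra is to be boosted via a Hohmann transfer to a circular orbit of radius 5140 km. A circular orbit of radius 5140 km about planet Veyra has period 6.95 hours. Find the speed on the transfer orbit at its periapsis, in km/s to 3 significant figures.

v = 2.08 km/s

From Kepler's third law T² = 4π²r³/μ at r = 5140 km, T = 6.95 hours = 6.95 × 3600 s = 25020 s: μ = 4π²r³/T² = 8563.96 km³/s².
Semi-major axis of the transfer orbit: a_t = (2620 + 5140)/2 = 3880 km.
At periapsis, r = 2620 km.
Applying v² = μ(2/r − 1/a_t): v = 2.081 km/s.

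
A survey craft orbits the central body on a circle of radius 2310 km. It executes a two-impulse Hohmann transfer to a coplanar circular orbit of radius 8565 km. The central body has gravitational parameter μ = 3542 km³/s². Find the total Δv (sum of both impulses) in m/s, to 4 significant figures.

Δv = 539.8 m/s

The Hohmann ellipse has a_t = (r₁ + r₂)/2 = 5437.5 km.
At r₁ the circular-orbit speed is v₁ = √(μ/r₁) = 1.23828 km/s.
Transfer-orbit speed at r₁ (vis-viva equation): v_p = √[μ(2/r₁ − 1/a_t)] = 1.55411 km/s.
First burn Δv₁ = |v_p − v₁| = 0.31583 km/s.
At r₂, v₂ = √(μ/r₂) = 0.6430735 km/s.
Transfer-orbit speed at r₂: v_a = √[μ(2/r₂ − 1/a_t)] = 0.4191476 km/s.
Second burn Δv₂ = |v₂ − v_a| = 0.22393 km/s.
Δv = Δv₁ + Δv₂ = 0.31583 + 0.22393 = 0.5398 km/s.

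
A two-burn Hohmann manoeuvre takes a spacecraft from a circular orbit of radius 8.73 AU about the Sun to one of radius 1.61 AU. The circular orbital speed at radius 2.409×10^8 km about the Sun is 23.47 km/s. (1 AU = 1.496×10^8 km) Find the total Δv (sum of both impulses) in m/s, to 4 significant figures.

From the circular-orbit relation v² = μ/r at r = 2.409×10^8 km: μ = v²r = (23.47)² × 2.409×10^8 = 1.32698×10^11 km³/s².
In km: r₁ = 8.73 × 1.496×10^8 = 1.306008×10^9 km; r₂ = 1.61 × 1.496×10^8 = 2.40856×10^8 km.
The Hohmann ellipse has a_t = (r₁ + r₂)/2 = 7.73432×10^8 km.
At r₁ the circular-orbit speed is v₁ = √(μ/r₁) = 10.08 km/s.
Transfer-orbit speed at r₁ (vis-viva equation): v_a = √[μ(2/r₁ − 1/a_t)] = 5.625 km/s.
First burn Δv₁ = |v_a − v₁| = 4.455 km/s.
At r₂, v₂ = √(μ/r₂) = 23.472 km/s.
Transfer-orbit speed at r₂: v_p = √[μ(2/r₂ − 1/a_t)] = 30.501 km/s.
Second burn Δv₂ = |v₂ − v_p| = 7.029 km/s.
Δv = Δv₁ + Δv₂ = 4.455 + 7.029 = 11.48 km/s.

Δv = 11480 m/s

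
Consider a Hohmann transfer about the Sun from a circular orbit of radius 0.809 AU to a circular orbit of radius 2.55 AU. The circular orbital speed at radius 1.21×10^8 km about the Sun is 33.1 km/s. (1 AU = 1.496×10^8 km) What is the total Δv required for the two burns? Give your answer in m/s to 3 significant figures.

Δv = 13400 m/s

From the circular-orbit relation v² = μ/r at r = 1.21×10^8 km: μ = v²r = (33.1)² × 1.21×10^8 = 1.32569×10^11 km³/s².
In km: r₁ = 0.809 × 1.496×10^8 = 1.210264×10^8 km; r₂ = 2.55 × 1.496×10^8 = 3.8148×10^8 km.
The Hohmann ellipse has a_t = (r₁ + r₂)/2 = 2.512532×10^8 km.
At r₁ the circular-orbit speed is v₁ = √(μ/r₁) = 33.096 km/s.
Transfer-orbit speed at r₁ (vis-viva equation): v_p = √[μ(2/r₁ − 1/a_t)] = 40.781 km/s.
First burn Δv₁ = |v_p − v₁| = 7.685 km/s.
At r₂, v₂ = √(μ/r₂) = 18.642 km/s.
Transfer-orbit speed at r₂: v_a = √[μ(2/r₂ − 1/a_t)] = 12.938 km/s.
Second burn Δv₂ = |v₂ − v_a| = 5.704 km/s.
Δv = Δv₁ + Δv₂ = 7.685 + 5.704 = 13.39 km/s.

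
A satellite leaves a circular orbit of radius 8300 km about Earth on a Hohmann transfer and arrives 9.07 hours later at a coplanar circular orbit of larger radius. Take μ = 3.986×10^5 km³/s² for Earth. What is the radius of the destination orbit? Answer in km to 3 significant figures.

Transfer time t = 9.07 hours = 32652 s, and t = π√(a_t³/μ).
So a_t = (μ t²/π²)^(1/3) = (3.986×10^5 × (32652)² / π²)^(1/3) = 35050 km.
Since a_t = (r₁ + r₂)/2, r₂ = 2a_t − r₁ = 2×35050 − 8300 = 61800 km.

r₂ = 61800 km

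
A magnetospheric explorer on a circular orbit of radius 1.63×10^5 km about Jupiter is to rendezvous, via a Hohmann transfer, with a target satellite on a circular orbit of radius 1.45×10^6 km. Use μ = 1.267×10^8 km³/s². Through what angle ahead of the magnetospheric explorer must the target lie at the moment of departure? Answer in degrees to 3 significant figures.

The Hohmann ellipse has a_t = (r₁ + r₂)/2 = 8.065×10^5 km.
Transfer time t = π√(a_t³/μ) = 2.0215×10^5 s.
The target's mean motion on its circular orbit is ω₂ = √(μ/r₂³) = 6.4467×10^-6 rad/s.
Angle swept by the target during transfer: ω₂·t = 1.3032 rad = 74.67°.
The magnetospheric explorer traverses 180° on the transfer ellipse, so the target must lead by 180° − 74.67° = 105°.

φ = 105°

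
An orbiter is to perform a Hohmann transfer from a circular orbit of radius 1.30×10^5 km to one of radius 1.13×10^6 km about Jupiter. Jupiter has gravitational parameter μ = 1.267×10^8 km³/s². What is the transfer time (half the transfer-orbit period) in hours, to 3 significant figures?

The Hohmann ellipse has a_t = (r₁ + r₂)/2 = 6.300×10^5 km.
By Kepler's third law the transfer-orbit period is T = 2π√(a_t³/μ), so t = T/2 = 1.396×10^5 s.
Converting: 1.396×10^5 s ÷ 3600 s/hour = 38.8 hours.

t = 38.8 hours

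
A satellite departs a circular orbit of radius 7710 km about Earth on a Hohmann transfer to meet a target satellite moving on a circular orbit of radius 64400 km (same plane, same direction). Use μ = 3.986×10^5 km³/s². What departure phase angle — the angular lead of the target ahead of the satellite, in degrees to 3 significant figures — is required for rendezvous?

Semi-major axis of the transfer orbit: a_t = (7710 + 64400)/2 = 36055 km.
Transfer time t = π√(a_t³/μ) = 34070 s.
The target's mean motion on its circular orbit is ω₂ = √(μ/r₂³) = 3.863×10^-5 rad/s.
Angle swept by the target during transfer: ω₂·t = 1.316 rad = 75.40°.
Arrival is 180° from departure on the ellipse, so φ = 180° − 75.40° = 105°.

φ = 105°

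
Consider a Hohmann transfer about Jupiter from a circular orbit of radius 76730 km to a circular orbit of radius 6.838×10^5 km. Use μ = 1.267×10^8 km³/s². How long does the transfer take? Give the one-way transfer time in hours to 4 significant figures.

The Hohmann ellipse has a_t = (r₁ + r₂)/2 = 3.80265×10^5 km.
By Kepler's third law the transfer-orbit period is T = 2π√(a_t³/μ), so t = T/2 = 65450 s.
Converting: 65450 s ÷ 3600 s/hour = 18.18 hours.

t = 18.18 hours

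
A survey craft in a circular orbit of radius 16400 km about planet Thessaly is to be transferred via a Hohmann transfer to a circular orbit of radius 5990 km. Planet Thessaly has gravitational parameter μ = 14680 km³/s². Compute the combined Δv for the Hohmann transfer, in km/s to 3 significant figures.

Δv = 0.583 km/s

The Hohmann ellipse has a_t = (r₁ + r₂)/2 = 11195 km.
Circular speed at r₁: v₁ = √(μ/r₁) = √(14680/16400) = 0.946109 km/s.
Transfer-orbit speed at r₁ (vis-viva): v_a = √[μ(2/r₁ − 1/a_t)] = 0.692058 km/s.
First burn Δv₁ = |v_a − v₁| = 0.254051 km/s.
Circular speed at r₂: v₂ = √(μ/r₂) = 1.5654875 km/s.
Transfer-orbit speed at r₂: v_p = √[μ(2/r₂ − 1/a_t)] = 1.8947831 km/s.
Second burn Δv₂ = |v₂ − v_p| = 0.329296 km/s.
Δv = Δv₁ + Δv₂ = 0.254051 + 0.329296 = 0.5833 km/s.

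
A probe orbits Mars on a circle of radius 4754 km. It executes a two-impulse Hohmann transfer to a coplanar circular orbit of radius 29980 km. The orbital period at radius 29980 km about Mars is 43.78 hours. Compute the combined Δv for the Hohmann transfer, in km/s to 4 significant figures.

From Kepler's third law T² = 4π²r³/μ at r = 29980 km, T = 43.78 hours = 43.78 × 3600 s = 1.57608×10^5 s: μ = 4π²r³/T² = 42825.1 km³/s².
The Hohmann ellipse has a_t = (r₁ + r₂)/2 = 17367 km.
Circular speed at r₁: v₁ = √(μ/r₁) = √(42825.1/4754) = 3.001 km/s.
On the transfer ellipse at r₁, v² = μ(2/r − 1/a) gives v_p = √[μ(2/r₁ − 1/a_t)] = 3.943 km/s.
First burn Δv₁ = |v_p − v₁| = 0.9420 km/s.
At r₂, v₂ = √(μ/r₂) = 1.1952 km/s.
Transfer-orbit speed at r₂: v_a = √[μ(2/r₂ − 1/a_t)] = 0.62532 km/s.
Second burn Δv₂ = |v₂ − v_a| = 0.5699 km/s.
Total Δv = Δv₁ + Δv₂ = 1.512 km/s.

Δv = 1.512 km/s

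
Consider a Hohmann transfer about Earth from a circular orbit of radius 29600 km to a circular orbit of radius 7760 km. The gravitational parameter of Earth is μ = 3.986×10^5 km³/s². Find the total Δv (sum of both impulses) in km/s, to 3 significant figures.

Semi-major axis of the transfer orbit: a_t = (29600 + 7760)/2 = 18680 km.
Circular speed at r₁: v₁ = √(μ/r₁) = √(3.986×10^5/29600) = 3.6696 km/s.
On the transfer ellipse at r₁, vis-viva equation gives v_a = √[μ(2/r₁ − 1/a_t)] = 2.3652 km/s.
First burn Δv₁ = |v_a − v₁| = 1.304 km/s.
At r₂, v₂ = √(μ/r₂) = 7.167 km/s.
Transfer-orbit speed at r₂: v_p = √[μ(2/r₂ − 1/a_t)] = 9.022 km/s.
Second burn Δv₂ = |v₂ − v_p| = 1.855 km/s.
Total Δv = Δv₁ + Δv₂ = 3.159 km/s.

Δv = 3.16 km/s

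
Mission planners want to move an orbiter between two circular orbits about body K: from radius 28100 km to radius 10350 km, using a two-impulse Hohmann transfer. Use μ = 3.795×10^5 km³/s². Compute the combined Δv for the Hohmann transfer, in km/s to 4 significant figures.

Semi-major axis of the transfer orbit: a_t = (28100 + 10350)/2 = 19225 km.
Circular speed at r₁: v₁ = √(μ/r₁) = √(3.795×10^5/28100) = 3.67496 km/s.
On the transfer ellipse at r₁, v² = μ(2/r − 1/a) gives v_a = √[μ(2/r₁ − 1/a_t)] = 2.69643 km/s.
First burn Δv₁ = |v_a − v₁| = 0.97853 km/s.
Circular speed at r₂: v₂ = √(μ/r₂) = 6.0553 km/s.
Transfer-orbit speed at r₂: v_p = √[μ(2/r₂ − 1/a_t)] = 7.3208 km/s.
Second burn Δv₂ = |v₂ − v_p| = 1.2655 km/s.
Δv = Δv₁ + Δv₂ = 0.97853 + 1.2655 = 2.244 km/s.

Δv = 2.244 km/s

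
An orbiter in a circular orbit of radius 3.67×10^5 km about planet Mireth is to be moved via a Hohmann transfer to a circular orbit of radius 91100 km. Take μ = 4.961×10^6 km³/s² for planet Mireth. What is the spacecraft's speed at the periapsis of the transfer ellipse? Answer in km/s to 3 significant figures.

v = 9.34 km/s

Transfer-ellipse semi-major axis a_t = (r₁ + r₂)/2 = (3.670×10^5 + 91100)/2 = 2.2905×10^5 km.
The periapsis of the transfer ellipse is at r = 91100 km.
From the vis-viva equation, v = √[μ(2/r − 1/a_t)] = 9.341 km/s.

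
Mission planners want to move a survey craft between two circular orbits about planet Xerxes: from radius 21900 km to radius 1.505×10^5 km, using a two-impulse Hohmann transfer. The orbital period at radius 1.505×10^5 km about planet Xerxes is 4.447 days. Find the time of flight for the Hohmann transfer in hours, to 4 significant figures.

From Kepler's third law T² = 4π²r³/μ at r = 1.505×10^5 km, T = 4.447 days = 4.447 × 86400 s = 3.842208×10^5 s: μ = 4π²r³/T² = 9.11607×10^5 km³/s².
The Hohmann ellipse has a_t = (r₁ + r₂)/2 = 86200 km.
Half the transfer-orbit period gives t = π√(a_t³/μ) = 83270 s.
Converting: 83270 s ÷ 3600 s/hour = 23.13 hours.

t = 23.13 hours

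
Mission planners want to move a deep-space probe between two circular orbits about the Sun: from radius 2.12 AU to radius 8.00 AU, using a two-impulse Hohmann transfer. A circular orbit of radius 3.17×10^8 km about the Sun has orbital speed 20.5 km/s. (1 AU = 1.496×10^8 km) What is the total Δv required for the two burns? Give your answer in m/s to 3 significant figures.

From the circular-orbit relation v² = μ/r at r = 3.17×10^8 km: μ = v²r = (20.5)² × 3.17×10^8 = 1.33219×10^11 km³/s².
In km: r₁ = 2.12 × 1.496×10^8 = 3.17152×10^8 km; r₂ = 8.00 × 1.496×10^8 = 1.1968×10^9 km.
The Hohmann ellipse has a_t = (r₁ + r₂)/2 = 7.56976×10^8 km.
At r₁ the circular-orbit speed is v₁ = √(μ/r₁) = 20.4951 km/s.
Transfer-orbit speed at r₁ (vis-viva): v_p = √[μ(2/r₁ − 1/a_t)] = 25.7703 km/s.
First burn Δv₁ = |v_p − v₁| = 5.2752 km/s.
Circular speed at r₂: v₂ = √(μ/r₂) = 10.5505 km/s.
Transfer-orbit speed at r₂: v_a = √[μ(2/r₂ − 1/a_t)] = 6.82913 km/s.
Second burn Δv₂ = |v₂ − v_a| = 3.7214 km/s.
Δv = Δv₁ + Δv₂ = 5.2752 + 3.7214 = 8.997 km/s.

Δv = 9000 m/s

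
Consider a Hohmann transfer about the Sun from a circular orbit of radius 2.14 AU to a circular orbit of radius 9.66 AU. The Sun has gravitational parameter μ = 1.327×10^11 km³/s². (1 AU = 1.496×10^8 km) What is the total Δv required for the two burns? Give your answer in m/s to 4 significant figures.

In km: r₁ = 2.14 × 1.496×10^8 = 3.20144×10^8 km; r₂ = 9.66 × 1.496×10^8 = 1.445136×10^9 km.
Transfer-ellipse semi-major axis a_t = (r₁ + r₂)/2 = (3.20144×10^8 + 1.445136×10^9)/2 = 8.8264×10^8 km.
At r₁ the circular-orbit speed is v₁ = √(μ/r₁) = 20.359 km/s.
On the transfer ellipse at r₁, vis-viva gives v_p = √[μ(2/r₁ − 1/a_t)] = 26.051 km/s.
First burn Δv₁ = |v_p − v₁| = 5.692 km/s.
Circular speed at r₂: v₂ = √(μ/r₂) = 9.58255 km/s.
Transfer-orbit speed at r₂: v_a = √[μ(2/r₂ − 1/a_t)] = 5.77114 km/s.
Second burn Δv₂ = |v₂ − v_a| = 3.811 km/s.
Total Δv = Δv₁ + Δv₂ = 9.503 km/s.

Δv = 9503 m/s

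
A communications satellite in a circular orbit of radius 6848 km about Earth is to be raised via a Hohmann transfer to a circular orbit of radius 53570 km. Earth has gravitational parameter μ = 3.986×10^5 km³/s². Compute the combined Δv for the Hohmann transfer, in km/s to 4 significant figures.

Δv = 3.959 km/s

Transfer-ellipse semi-major axis a_t = (r₁ + r₂)/2 = (6848 + 53570)/2 = 30209 km.
At r₁ the circular-orbit speed is v₁ = √(μ/r₁) = 7.62934 km/s.
Transfer-orbit speed at r₁ (v² = μ(2/r − 1/a)): v_p = √[μ(2/r₁ − 1/a_t)] = 10.1597 km/s.
First burn Δv₁ = |v_p − v₁| = 2.530 km/s.
Circular speed at r₂: v₂ = √(μ/r₂) = 2.728 km/s.
Transfer-orbit speed at r₂: v_a = √[μ(2/r₂ − 1/a_t)] = 1.299 km/s.
Second burn Δv₂ = |v₂ − v_a| = 1.429 km/s.
Total Δv = Δv₁ + Δv₂ = 3.959 km/s.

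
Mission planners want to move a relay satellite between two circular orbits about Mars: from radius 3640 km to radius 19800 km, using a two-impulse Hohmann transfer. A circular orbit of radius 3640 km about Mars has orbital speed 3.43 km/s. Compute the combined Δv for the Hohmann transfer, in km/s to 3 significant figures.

Δv = 1.68 km/s

From the circular-orbit relation v² = μ/r at r = 3640 km: μ = v²r = (3.43)² × 3640 = 42824.2 km³/s².
Transfer-ellipse semi-major axis a_t = (r₁ + r₂)/2 = (3640 + 19800)/2 = 11720 km.
At r₁ the circular-orbit speed is v₁ = √(μ/r₁) = 3.430 km/s.
On the transfer ellipse at r₁, vis-viva gives v_p = √[μ(2/r₁ − 1/a_t)] = 4.458 km/s.
First burn Δv₁ = |v_p − v₁| = 1.028 km/s.
At r₂, v₂ = √(μ/r₂) = 1.4707 km/s.
Transfer-orbit speed at r₂: v_a = √[μ(2/r₂ − 1/a_t)] = 0.81959 km/s.
Second burn Δv₂ = |v₂ − v_a| = 0.6511 km/s.
Total Δv = Δv₁ + Δv₂ = 1.679 km/s.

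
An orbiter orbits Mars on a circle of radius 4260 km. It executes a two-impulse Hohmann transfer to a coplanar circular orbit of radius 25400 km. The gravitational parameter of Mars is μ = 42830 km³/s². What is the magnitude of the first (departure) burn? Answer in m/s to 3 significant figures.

Δv₁ = 979 m/s

The Hohmann ellipse has a_t = (r₁ + r₂)/2 = 14830 km.
On the circular orbit at r = 4260 km, v_c = √(μ/r) = 3.1708 km/s.
Vis-viva on the transfer ellipse at r = 4260 km gives v_t = √[μ(2/r − 1/a_t)] = 4.1497 km/s.
Δv₁ = |v_t − v_c| = |4.1497 − 3.1708| = 0.9789 km/s.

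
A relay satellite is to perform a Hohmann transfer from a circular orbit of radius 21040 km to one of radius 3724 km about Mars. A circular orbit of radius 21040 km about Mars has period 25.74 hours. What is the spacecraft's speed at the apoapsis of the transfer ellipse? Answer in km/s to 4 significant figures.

From Kepler's third law T² = 4π²r³/μ at r = 21040 km, T = 25.74 hours = 25.74 × 3600 s = 92664 s: μ = 4π²r³/T² = 42822.8 km³/s².
Semi-major axis of the transfer orbit: a_t = (21040 + 3724)/2 = 12382 km.
At apoapsis, r = 21040 km.
Vis-viva: v = √[μ(2/r − 1/a_t)] = √[42822.8 × (2/21040 − 1/12382)] = 0.7824 km/s.

v = 0.7824 km/s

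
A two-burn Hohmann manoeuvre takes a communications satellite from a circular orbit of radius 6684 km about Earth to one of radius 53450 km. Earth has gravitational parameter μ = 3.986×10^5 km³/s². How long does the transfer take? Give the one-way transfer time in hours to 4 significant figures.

Semi-major axis of the transfer orbit: a_t = (6684 + 53450)/2 = 30067 km.
Transfer time t = π√(a_t³/μ) = π√((30067)³ / 3.986×10^5) = 25940 s.
Converting: 25940 s ÷ 3600 s/hour = 7.206 hours.

t = 7.206 hours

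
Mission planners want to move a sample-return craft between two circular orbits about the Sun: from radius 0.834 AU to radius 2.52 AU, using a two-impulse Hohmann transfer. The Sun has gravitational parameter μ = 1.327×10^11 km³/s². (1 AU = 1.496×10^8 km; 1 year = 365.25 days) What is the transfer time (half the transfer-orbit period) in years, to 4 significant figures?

In km: r₁ = 0.834 × 1.496×10^8 = 1.247664×10^8 km; r₂ = 2.52 × 1.496×10^8 = 3.76992×10^8 km.
Transfer-ellipse semi-major axis a_t = (r₁ + r₂)/2 = (1.247664×10^8 + 3.76992×10^8)/2 = 2.508792×10^8 km.
Half the transfer-orbit period gives t = π√(a_t³/μ) = 3.427×10^7 s.
Converting: 3.427×10^7 s ÷ 3.15576×10^7 s/year (365.25 × 86400) = 1.086 years.

t = 1.086 years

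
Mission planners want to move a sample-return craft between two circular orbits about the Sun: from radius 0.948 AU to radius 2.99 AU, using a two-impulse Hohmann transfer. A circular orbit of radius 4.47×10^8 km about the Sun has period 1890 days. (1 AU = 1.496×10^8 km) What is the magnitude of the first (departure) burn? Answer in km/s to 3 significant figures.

From Kepler's third law T² = 4π²r³/μ at r = 4.47×10^8 km, T = 1890 days = 1890 × 86400 s = 1.63296×10^8 s: μ = 4π²r³/T² = 1.32230×10^11 km³/s².
In km: r₁ = 0.948 × 1.496×10^8 = 1.418208×10^8 km; r₂ = 2.99 × 1.496×10^8 = 4.47304×10^8 km.
The Hohmann ellipse has a_t = (r₁ + r₂)/2 = 2.945624×10^8 km.
Circular speed at r = 1.418208×10^8 km: v_c = √(μ/r) = 30.535 km/s.
Vis-viva on the transfer ellipse at r = 1.418208×10^8 km gives v_t = √[μ(2/r − 1/a_t)] = 37.628 km/s.
Δv₁ = |v_t − v_c| = |37.628 − 30.535| = 7.093 km/s.

Δv₁ = 7.09 km/s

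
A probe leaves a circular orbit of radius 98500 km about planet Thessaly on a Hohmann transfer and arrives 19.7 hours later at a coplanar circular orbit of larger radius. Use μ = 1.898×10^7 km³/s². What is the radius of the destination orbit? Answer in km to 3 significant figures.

r₂ = 3.28×10^5 km

Transfer time t = 19.7 hours = 70920 s, and t = π√(a_t³/μ).
So a_t = (μ t²/π²)^(1/3) = (1.898×10^7 × (70920)² / π²)^(1/3) = 2.1306×10^5 km.
Since a_t = (r₁ + r₂)/2, r₂ = 2a_t − r₁ = 2×2.1306×10^5 − 98500 = 3.2762×10^5 km.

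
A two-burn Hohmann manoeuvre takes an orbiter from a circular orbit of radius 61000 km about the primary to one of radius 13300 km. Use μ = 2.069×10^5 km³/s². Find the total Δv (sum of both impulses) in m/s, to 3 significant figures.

Δv = 1850 m/s

Semi-major axis of the transfer orbit: a_t = (61000 + 13300)/2 = 37150 km.
At r₁ the circular-orbit speed is v₁ = √(μ/r₁) = 1.84168 km/s.
Transfer-orbit speed at r₁ (vis-viva equation): v_a = √[μ(2/r₁ − 1/a_t)] = 1.10195 km/s.
First burn Δv₁ = |v_a − v₁| = 0.7397 km/s.
Circular speed at r₂: v₂ = √(μ/r₂) = 3.944 km/s.
Transfer-orbit speed at r₂: v_p = √[μ(2/r₂ − 1/a_t)] = 5.054 km/s.
Second burn Δv₂ = |v₂ − v_p| = 1.110 km/s.
Total Δv = Δv₁ + Δv₂ = 1.850 km/s.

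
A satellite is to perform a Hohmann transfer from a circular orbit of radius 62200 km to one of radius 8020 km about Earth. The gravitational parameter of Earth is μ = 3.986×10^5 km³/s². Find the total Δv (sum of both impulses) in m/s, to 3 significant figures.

Δv = 3660 m/s

Transfer-ellipse semi-major axis a_t = (r₁ + r₂)/2 = (62200 + 8020)/2 = 35110 km.
At r₁ the circular-orbit speed is v₁ = √(μ/r₁) = 2.5315 km/s.
Transfer-orbit speed at r₁ (vis-viva): v_a = √[μ(2/r₁ − 1/a_t)] = 1.2099 km/s.
First burn Δv₁ = |v_a − v₁| = 1.3216 km/s.
At r₂, v₂ = √(μ/r₂) = 7.0499 km/s.
Transfer-orbit speed at r₂: v_p = √[μ(2/r₂ − 1/a_t)] = 9.3834 km/s.
Second burn Δv₂ = |v₂ − v_p| = 2.3335 km/s.
Δv = Δv₁ + Δv₂ = 1.3216 + 2.3335 = 3.655 km/s.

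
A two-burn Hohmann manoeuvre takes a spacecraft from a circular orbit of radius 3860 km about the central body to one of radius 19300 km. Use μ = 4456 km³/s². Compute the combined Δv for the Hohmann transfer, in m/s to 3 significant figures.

Δv = 516 m/s

Transfer-ellipse semi-major axis a_t = (r₁ + r₂)/2 = (3860 + 19300)/2 = 11580 km.
Circular speed at r₁: v₁ = √(μ/r₁) = √(4456/3860) = 1.074432 km/s.
On the transfer ellipse at r₁, vis-viva gives v_p = √[μ(2/r₁ − 1/a_t)] = 1.387086 km/s.
First burn Δv₁ = |v_p − v₁| = 0.31265 km/s.
At r₂, v₂ = √(μ/r₂) = 0.48050 km/s.
Transfer-orbit speed at r₂: v_a = √[μ(2/r₂ − 1/a_t)] = 0.27742 km/s.
Second burn Δv₂ = |v₂ − v_a| = 0.20308 km/s.
Δv = Δv₁ + Δv₂ = 0.31265 + 0.20308 = 0.5157 km/s.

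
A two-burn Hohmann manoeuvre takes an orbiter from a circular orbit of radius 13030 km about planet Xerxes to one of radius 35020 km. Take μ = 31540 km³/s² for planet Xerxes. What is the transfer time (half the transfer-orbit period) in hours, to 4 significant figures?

t = 18.30 hours

Transfer-ellipse semi-major axis a_t = (r₁ + r₂)/2 = (13030 + 35020)/2 = 24025 km.
By Kepler's third law the transfer-orbit period is T = 2π√(a_t³/μ), so t = T/2 = 65870 s.
Converting: 65870 s ÷ 3600 s/hour = 18.30 hours.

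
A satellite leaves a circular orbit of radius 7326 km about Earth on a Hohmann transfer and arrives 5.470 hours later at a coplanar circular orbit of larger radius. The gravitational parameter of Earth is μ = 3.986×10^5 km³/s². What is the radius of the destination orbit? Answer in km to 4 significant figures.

r₂ = 42710 km

Transfer time t = 5.470 hours = 19692 s, and t = π√(a_t³/μ).
So a_t = (μ t²/π²)^(1/3) = (3.986×10^5 × (19692)² / π²)^(1/3) = 25019 km.
Since a_t = (r₁ + r₂)/2, r₂ = 2a_t − r₁ = 2×25019 − 7326 = 42712 km.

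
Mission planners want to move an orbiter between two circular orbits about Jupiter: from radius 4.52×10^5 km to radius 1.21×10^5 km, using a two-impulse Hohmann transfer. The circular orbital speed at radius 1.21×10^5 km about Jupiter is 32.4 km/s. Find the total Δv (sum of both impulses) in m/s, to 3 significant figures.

Δv = 14200 m/s

From the circular-orbit relation v² = μ/r at r = 1.21×10^5 km: μ = v²r = (32.4)² × 1.21×10^5 = 1.27021×10^8 km³/s².
The Hohmann ellipse has a_t = (r₁ + r₂)/2 = 2.865×10^5 km.
Circular speed at r₁: v₁ = √(μ/r₁) = √(1.27021×10^8/4.520×10^5) = 16.76365 km/s.
On the transfer ellipse at r₁, vis-viva equation gives v_a = √[μ(2/r₁ − 1/a_t)] = 10.89429 km/s.
First burn Δv₁ = |v_a − v₁| = 5.8694 km/s.
At r₂, v₂ = √(μ/r₂) = 32.400 km/s.
Transfer-orbit speed at r₂: v_p = √[μ(2/r₂ − 1/a_t)] = 40.696 km/s.
Second burn Δv₂ = |v₂ − v_p| = 8.2960 km/s.
Δv = Δv₁ + Δv₂ = 5.8694 + 8.2960 = 14.17 km/s.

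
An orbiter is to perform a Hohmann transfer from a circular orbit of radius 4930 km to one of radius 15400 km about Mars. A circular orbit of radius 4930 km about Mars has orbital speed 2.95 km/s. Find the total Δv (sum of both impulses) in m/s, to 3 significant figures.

Δv = 1190 m/s

From the circular-orbit relation v² = μ/r at r = 4930 km: μ = v²r = (2.95)² × 4930 = 42903.3 km³/s².
The Hohmann ellipse has a_t = (r₁ + r₂)/2 = 10165 km.
At r₁ the circular-orbit speed is v₁ = √(μ/r₁) = 2.950 km/s.
On the transfer ellipse at r₁, v² = μ(2/r − 1/a) gives v_p = √[μ(2/r₁ − 1/a_t)] = 3.631 km/s.
First burn Δv₁ = |v_p − v₁| = 0.6810 km/s.
Circular speed at r₂: v₂ = √(μ/r₂) = 1.6691 km/s.
Transfer-orbit speed at r₂: v_a = √[μ(2/r₂ − 1/a_t)] = 1.1624 km/s.
Second burn Δv₂ = |v₂ − v_a| = 0.5067 km/s.
Δv = Δv₁ + Δv₂ = 0.6810 + 0.5067 = 1.188 km/s.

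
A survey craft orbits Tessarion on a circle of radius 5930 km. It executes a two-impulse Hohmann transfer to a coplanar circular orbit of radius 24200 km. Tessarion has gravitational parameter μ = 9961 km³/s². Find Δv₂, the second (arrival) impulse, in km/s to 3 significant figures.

The Hohmann ellipse has a_t = (r₁ + r₂)/2 = 15065 km.
Circular speed at r = 24200 km: v_c = √(μ/r) = 0.6416 km/s.
Vis-viva on the transfer ellipse at r = 24200 km gives v_t = √[μ(2/r − 1/a_t)] = 0.4025 km/s.
Δv₂ = |v_t − v_c| = |0.4025 − 0.6416| = 0.2391 km/s.

Δv₂ = 0.239 km/s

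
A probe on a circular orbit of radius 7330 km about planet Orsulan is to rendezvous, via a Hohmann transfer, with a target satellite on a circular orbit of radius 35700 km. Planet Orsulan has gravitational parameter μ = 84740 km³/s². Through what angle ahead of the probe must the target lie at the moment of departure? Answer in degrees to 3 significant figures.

Semi-major axis of the transfer orbit: a_t = (7330 + 35700)/2 = 21515 km.
The half-period of the transfer ellipse is t = π√(a_t³/μ) = 34058 s.
Target angular speed ω₂ = √(μ/r₂³) = 4.3156×10^-5 rad/s.
Angle swept by the target during transfer: ω₂·t = 1.4698 rad = 84.21°.
Arrival is 180° from departure on the ellipse, so φ = 180° − 84.21° = 95.8°.

φ = 95.8°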